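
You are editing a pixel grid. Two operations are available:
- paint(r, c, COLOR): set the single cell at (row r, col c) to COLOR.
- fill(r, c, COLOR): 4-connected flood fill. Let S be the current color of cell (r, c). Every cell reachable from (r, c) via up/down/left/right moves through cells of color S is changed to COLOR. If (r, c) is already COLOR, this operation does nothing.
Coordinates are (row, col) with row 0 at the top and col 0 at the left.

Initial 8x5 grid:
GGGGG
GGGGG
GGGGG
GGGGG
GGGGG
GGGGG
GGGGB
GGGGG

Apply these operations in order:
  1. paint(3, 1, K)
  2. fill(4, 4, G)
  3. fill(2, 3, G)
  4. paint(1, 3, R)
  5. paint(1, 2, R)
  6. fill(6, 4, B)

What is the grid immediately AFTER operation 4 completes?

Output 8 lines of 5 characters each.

Answer: GGGGG
GGGRG
GGGGG
GKGGG
GGGGG
GGGGG
GGGGB
GGGGG

Derivation:
After op 1 paint(3,1,K):
GGGGG
GGGGG
GGGGG
GKGGG
GGGGG
GGGGG
GGGGB
GGGGG
After op 2 fill(4,4,G) [0 cells changed]:
GGGGG
GGGGG
GGGGG
GKGGG
GGGGG
GGGGG
GGGGB
GGGGG
After op 3 fill(2,3,G) [0 cells changed]:
GGGGG
GGGGG
GGGGG
GKGGG
GGGGG
GGGGG
GGGGB
GGGGG
After op 4 paint(1,3,R):
GGGGG
GGGRG
GGGGG
GKGGG
GGGGG
GGGGG
GGGGB
GGGGG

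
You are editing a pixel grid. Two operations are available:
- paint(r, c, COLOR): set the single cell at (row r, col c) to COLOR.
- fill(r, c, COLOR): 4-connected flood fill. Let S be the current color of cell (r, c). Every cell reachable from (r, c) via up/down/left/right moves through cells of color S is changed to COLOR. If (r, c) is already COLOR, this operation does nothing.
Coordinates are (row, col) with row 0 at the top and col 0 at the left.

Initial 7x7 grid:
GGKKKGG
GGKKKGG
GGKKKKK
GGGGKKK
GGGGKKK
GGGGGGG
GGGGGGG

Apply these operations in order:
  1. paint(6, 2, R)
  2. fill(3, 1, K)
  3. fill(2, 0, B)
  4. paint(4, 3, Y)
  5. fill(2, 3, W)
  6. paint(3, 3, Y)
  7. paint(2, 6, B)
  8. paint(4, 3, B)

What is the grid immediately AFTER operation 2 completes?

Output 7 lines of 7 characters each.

After op 1 paint(6,2,R):
GGKKKGG
GGKKKGG
GGKKKKK
GGGGKKK
GGGGKKK
GGGGGGG
GGRGGGG
After op 2 fill(3,1,K) [27 cells changed]:
KKKKKGG
KKKKKGG
KKKKKKK
KKKKKKK
KKKKKKK
KKKKKKK
KKRKKKK

Answer: KKKKKGG
KKKKKGG
KKKKKKK
KKKKKKK
KKKKKKK
KKKKKKK
KKRKKKK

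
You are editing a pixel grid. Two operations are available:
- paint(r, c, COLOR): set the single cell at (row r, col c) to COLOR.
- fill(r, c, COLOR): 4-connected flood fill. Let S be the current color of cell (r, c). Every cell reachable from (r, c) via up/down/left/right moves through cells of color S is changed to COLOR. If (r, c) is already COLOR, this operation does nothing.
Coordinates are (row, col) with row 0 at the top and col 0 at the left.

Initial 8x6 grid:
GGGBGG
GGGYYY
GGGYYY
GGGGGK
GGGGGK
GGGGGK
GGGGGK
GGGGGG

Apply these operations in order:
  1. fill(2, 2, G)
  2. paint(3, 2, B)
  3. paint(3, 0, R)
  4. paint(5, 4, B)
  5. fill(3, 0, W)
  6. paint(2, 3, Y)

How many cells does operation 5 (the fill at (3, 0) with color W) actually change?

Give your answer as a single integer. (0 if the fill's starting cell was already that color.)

After op 1 fill(2,2,G) [0 cells changed]:
GGGBGG
GGGYYY
GGGYYY
GGGGGK
GGGGGK
GGGGGK
GGGGGK
GGGGGG
After op 2 paint(3,2,B):
GGGBGG
GGGYYY
GGGYYY
GGBGGK
GGGGGK
GGGGGK
GGGGGK
GGGGGG
After op 3 paint(3,0,R):
GGGBGG
GGGYYY
GGGYYY
RGBGGK
GGGGGK
GGGGGK
GGGGGK
GGGGGG
After op 4 paint(5,4,B):
GGGBGG
GGGYYY
GGGYYY
RGBGGK
GGGGGK
GGGGBK
GGGGGK
GGGGGG
After op 5 fill(3,0,W) [1 cells changed]:
GGGBGG
GGGYYY
GGGYYY
WGBGGK
GGGGGK
GGGGBK
GGGGGK
GGGGGG

Answer: 1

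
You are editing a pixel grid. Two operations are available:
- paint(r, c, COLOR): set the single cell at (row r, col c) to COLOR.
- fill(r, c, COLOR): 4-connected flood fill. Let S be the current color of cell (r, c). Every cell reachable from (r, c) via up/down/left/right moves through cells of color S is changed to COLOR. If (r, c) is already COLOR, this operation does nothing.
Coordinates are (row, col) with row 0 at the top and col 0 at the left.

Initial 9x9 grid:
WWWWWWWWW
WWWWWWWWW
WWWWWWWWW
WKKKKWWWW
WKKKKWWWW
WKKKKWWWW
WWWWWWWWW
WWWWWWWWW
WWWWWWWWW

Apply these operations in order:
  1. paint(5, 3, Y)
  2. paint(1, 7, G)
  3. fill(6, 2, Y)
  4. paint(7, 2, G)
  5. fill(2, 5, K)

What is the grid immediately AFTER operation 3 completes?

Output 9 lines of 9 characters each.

Answer: YYYYYYYYY
YYYYYYYGY
YYYYYYYYY
YKKKKYYYY
YKKKKYYYY
YKKYKYYYY
YYYYYYYYY
YYYYYYYYY
YYYYYYYYY

Derivation:
After op 1 paint(5,3,Y):
WWWWWWWWW
WWWWWWWWW
WWWWWWWWW
WKKKKWWWW
WKKKKWWWW
WKKYKWWWW
WWWWWWWWW
WWWWWWWWW
WWWWWWWWW
After op 2 paint(1,7,G):
WWWWWWWWW
WWWWWWWGW
WWWWWWWWW
WKKKKWWWW
WKKKKWWWW
WKKYKWWWW
WWWWWWWWW
WWWWWWWWW
WWWWWWWWW
After op 3 fill(6,2,Y) [68 cells changed]:
YYYYYYYYY
YYYYYYYGY
YYYYYYYYY
YKKKKYYYY
YKKKKYYYY
YKKYKYYYY
YYYYYYYYY
YYYYYYYYY
YYYYYYYYY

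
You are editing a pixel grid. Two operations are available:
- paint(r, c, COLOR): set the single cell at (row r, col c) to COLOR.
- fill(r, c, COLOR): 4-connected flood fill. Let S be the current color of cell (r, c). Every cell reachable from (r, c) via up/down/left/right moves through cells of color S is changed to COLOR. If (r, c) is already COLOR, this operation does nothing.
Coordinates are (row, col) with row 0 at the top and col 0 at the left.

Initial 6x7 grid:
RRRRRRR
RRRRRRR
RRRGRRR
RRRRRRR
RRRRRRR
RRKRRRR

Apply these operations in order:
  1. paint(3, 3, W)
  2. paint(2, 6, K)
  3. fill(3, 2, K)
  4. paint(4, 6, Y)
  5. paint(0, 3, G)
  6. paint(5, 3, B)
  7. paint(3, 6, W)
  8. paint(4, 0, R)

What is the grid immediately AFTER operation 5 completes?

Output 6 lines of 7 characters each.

After op 1 paint(3,3,W):
RRRRRRR
RRRRRRR
RRRGRRR
RRRWRRR
RRRRRRR
RRKRRRR
After op 2 paint(2,6,K):
RRRRRRR
RRRRRRR
RRRGRRK
RRRWRRR
RRRRRRR
RRKRRRR
After op 3 fill(3,2,K) [38 cells changed]:
KKKKKKK
KKKKKKK
KKKGKKK
KKKWKKK
KKKKKKK
KKKKKKK
After op 4 paint(4,6,Y):
KKKKKKK
KKKKKKK
KKKGKKK
KKKWKKK
KKKKKKY
KKKKKKK
After op 5 paint(0,3,G):
KKKGKKK
KKKKKKK
KKKGKKK
KKKWKKK
KKKKKKY
KKKKKKK

Answer: KKKGKKK
KKKKKKK
KKKGKKK
KKKWKKK
KKKKKKY
KKKKKKK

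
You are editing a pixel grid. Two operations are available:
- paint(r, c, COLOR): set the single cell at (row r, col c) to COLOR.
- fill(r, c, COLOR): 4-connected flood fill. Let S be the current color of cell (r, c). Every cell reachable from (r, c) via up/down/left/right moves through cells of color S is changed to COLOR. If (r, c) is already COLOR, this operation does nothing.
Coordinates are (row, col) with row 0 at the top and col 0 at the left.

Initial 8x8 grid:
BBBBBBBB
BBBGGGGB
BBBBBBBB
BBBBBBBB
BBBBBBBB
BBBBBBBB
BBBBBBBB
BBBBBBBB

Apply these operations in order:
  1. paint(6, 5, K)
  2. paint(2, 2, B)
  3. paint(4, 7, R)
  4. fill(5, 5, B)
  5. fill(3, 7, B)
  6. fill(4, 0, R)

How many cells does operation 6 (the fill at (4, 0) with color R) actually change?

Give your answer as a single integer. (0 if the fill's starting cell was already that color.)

Answer: 58

Derivation:
After op 1 paint(6,5,K):
BBBBBBBB
BBBGGGGB
BBBBBBBB
BBBBBBBB
BBBBBBBB
BBBBBBBB
BBBBBKBB
BBBBBBBB
After op 2 paint(2,2,B):
BBBBBBBB
BBBGGGGB
BBBBBBBB
BBBBBBBB
BBBBBBBB
BBBBBBBB
BBBBBKBB
BBBBBBBB
After op 3 paint(4,7,R):
BBBBBBBB
BBBGGGGB
BBBBBBBB
BBBBBBBB
BBBBBBBR
BBBBBBBB
BBBBBKBB
BBBBBBBB
After op 4 fill(5,5,B) [0 cells changed]:
BBBBBBBB
BBBGGGGB
BBBBBBBB
BBBBBBBB
BBBBBBBR
BBBBBBBB
BBBBBKBB
BBBBBBBB
After op 5 fill(3,7,B) [0 cells changed]:
BBBBBBBB
BBBGGGGB
BBBBBBBB
BBBBBBBB
BBBBBBBR
BBBBBBBB
BBBBBKBB
BBBBBBBB
After op 6 fill(4,0,R) [58 cells changed]:
RRRRRRRR
RRRGGGGR
RRRRRRRR
RRRRRRRR
RRRRRRRR
RRRRRRRR
RRRRRKRR
RRRRRRRR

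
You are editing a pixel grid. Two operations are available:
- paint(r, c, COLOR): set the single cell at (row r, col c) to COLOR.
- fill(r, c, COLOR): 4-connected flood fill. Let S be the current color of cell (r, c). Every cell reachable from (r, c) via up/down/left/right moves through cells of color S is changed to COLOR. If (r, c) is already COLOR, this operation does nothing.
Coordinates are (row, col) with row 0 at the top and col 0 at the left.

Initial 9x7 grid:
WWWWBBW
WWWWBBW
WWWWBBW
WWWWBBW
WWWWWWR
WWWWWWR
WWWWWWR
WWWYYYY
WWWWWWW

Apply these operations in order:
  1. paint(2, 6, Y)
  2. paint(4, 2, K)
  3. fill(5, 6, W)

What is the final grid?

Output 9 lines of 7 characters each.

Answer: WWWWBBW
WWWWBBW
WWWWBBY
WWWWBBW
WWKWWWW
WWWWWWW
WWWWWWW
WWWYYYY
WWWWWWW

Derivation:
After op 1 paint(2,6,Y):
WWWWBBW
WWWWBBW
WWWWBBY
WWWWBBW
WWWWWWR
WWWWWWR
WWWWWWR
WWWYYYY
WWWWWWW
After op 2 paint(4,2,K):
WWWWBBW
WWWWBBW
WWWWBBY
WWWWBBW
WWKWWWR
WWWWWWR
WWWWWWR
WWWYYYY
WWWWWWW
After op 3 fill(5,6,W) [3 cells changed]:
WWWWBBW
WWWWBBW
WWWWBBY
WWWWBBW
WWKWWWW
WWWWWWW
WWWWWWW
WWWYYYY
WWWWWWW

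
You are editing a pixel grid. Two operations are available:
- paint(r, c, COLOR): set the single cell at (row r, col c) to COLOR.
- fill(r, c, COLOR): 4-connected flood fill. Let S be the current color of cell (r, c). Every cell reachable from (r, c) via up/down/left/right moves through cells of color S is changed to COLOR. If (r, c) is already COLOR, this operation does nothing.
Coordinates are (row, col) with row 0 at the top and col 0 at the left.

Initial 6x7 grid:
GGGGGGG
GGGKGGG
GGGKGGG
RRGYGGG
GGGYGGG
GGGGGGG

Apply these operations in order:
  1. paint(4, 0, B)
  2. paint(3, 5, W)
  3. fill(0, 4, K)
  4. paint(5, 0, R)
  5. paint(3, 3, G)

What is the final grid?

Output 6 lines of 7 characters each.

Answer: KKKKKKK
KKKKKKK
KKKKKKK
RRKGKWK
BKKYKKK
RKKKKKK

Derivation:
After op 1 paint(4,0,B):
GGGGGGG
GGGKGGG
GGGKGGG
RRGYGGG
BGGYGGG
GGGGGGG
After op 2 paint(3,5,W):
GGGGGGG
GGGKGGG
GGGKGGG
RRGYGWG
BGGYGGG
GGGGGGG
After op 3 fill(0,4,K) [34 cells changed]:
KKKKKKK
KKKKKKK
KKKKKKK
RRKYKWK
BKKYKKK
KKKKKKK
After op 4 paint(5,0,R):
KKKKKKK
KKKKKKK
KKKKKKK
RRKYKWK
BKKYKKK
RKKKKKK
After op 5 paint(3,3,G):
KKKKKKK
KKKKKKK
KKKKKKK
RRKGKWK
BKKYKKK
RKKKKKK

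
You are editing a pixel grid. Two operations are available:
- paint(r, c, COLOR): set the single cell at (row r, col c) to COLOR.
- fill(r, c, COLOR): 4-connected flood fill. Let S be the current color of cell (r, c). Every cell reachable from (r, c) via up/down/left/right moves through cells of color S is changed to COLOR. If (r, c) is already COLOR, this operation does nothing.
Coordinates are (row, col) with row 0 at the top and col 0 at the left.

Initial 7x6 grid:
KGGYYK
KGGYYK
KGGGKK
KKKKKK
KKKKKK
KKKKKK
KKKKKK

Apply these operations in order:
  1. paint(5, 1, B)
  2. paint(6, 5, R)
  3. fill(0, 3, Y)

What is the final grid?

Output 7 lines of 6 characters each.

After op 1 paint(5,1,B):
KGGYYK
KGGYYK
KGGGKK
KKKKKK
KKKKKK
KBKKKK
KKKKKK
After op 2 paint(6,5,R):
KGGYYK
KGGYYK
KGGGKK
KKKKKK
KKKKKK
KBKKKK
KKKKKR
After op 3 fill(0,3,Y) [0 cells changed]:
KGGYYK
KGGYYK
KGGGKK
KKKKKK
KKKKKK
KBKKKK
KKKKKR

Answer: KGGYYK
KGGYYK
KGGGKK
KKKKKK
KKKKKK
KBKKKK
KKKKKR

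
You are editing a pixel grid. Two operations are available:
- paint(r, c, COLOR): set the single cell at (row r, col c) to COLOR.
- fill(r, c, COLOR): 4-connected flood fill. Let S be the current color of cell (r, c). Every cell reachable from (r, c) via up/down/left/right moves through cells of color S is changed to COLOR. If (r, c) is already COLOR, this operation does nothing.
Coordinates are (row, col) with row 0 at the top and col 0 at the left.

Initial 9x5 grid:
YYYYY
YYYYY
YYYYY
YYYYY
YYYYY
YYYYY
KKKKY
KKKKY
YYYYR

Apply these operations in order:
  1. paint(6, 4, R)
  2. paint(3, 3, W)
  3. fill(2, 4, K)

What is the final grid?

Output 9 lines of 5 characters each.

After op 1 paint(6,4,R):
YYYYY
YYYYY
YYYYY
YYYYY
YYYYY
YYYYY
KKKKR
KKKKY
YYYYR
After op 2 paint(3,3,W):
YYYYY
YYYYY
YYYYY
YYYWY
YYYYY
YYYYY
KKKKR
KKKKY
YYYYR
After op 3 fill(2,4,K) [29 cells changed]:
KKKKK
KKKKK
KKKKK
KKKWK
KKKKK
KKKKK
KKKKR
KKKKY
YYYYR

Answer: KKKKK
KKKKK
KKKKK
KKKWK
KKKKK
KKKKK
KKKKR
KKKKY
YYYYR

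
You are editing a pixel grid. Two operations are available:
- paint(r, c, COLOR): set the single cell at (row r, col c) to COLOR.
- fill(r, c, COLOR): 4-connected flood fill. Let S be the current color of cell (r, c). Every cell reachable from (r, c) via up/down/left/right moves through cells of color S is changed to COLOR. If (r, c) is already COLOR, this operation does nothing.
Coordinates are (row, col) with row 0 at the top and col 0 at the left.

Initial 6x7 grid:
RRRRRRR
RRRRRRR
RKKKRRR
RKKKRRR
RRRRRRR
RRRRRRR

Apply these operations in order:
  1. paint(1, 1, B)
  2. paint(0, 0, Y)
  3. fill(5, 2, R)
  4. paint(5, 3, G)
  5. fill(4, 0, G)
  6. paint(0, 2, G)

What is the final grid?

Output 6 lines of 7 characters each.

Answer: YGGGGGG
GBGGGGG
GKKKGGG
GKKKGGG
GGGGGGG
GGGGGGG

Derivation:
After op 1 paint(1,1,B):
RRRRRRR
RBRRRRR
RKKKRRR
RKKKRRR
RRRRRRR
RRRRRRR
After op 2 paint(0,0,Y):
YRRRRRR
RBRRRRR
RKKKRRR
RKKKRRR
RRRRRRR
RRRRRRR
After op 3 fill(5,2,R) [0 cells changed]:
YRRRRRR
RBRRRRR
RKKKRRR
RKKKRRR
RRRRRRR
RRRRRRR
After op 4 paint(5,3,G):
YRRRRRR
RBRRRRR
RKKKRRR
RKKKRRR
RRRRRRR
RRRGRRR
After op 5 fill(4,0,G) [33 cells changed]:
YGGGGGG
GBGGGGG
GKKKGGG
GKKKGGG
GGGGGGG
GGGGGGG
After op 6 paint(0,2,G):
YGGGGGG
GBGGGGG
GKKKGGG
GKKKGGG
GGGGGGG
GGGGGGG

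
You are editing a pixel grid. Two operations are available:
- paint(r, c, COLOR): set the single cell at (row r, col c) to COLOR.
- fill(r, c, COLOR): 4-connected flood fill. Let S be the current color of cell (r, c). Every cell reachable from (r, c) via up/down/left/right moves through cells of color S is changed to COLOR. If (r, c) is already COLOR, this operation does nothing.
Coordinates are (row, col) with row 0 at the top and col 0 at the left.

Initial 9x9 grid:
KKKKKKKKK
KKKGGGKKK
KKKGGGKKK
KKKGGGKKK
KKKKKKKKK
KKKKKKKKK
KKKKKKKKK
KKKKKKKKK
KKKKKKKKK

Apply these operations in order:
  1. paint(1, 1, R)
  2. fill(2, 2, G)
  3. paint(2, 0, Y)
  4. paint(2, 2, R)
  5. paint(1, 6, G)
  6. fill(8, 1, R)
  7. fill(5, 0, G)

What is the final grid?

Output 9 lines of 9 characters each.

After op 1 paint(1,1,R):
KKKKKKKKK
KRKGGGKKK
KKKGGGKKK
KKKGGGKKK
KKKKKKKKK
KKKKKKKKK
KKKKKKKKK
KKKKKKKKK
KKKKKKKKK
After op 2 fill(2,2,G) [71 cells changed]:
GGGGGGGGG
GRGGGGGGG
GGGGGGGGG
GGGGGGGGG
GGGGGGGGG
GGGGGGGGG
GGGGGGGGG
GGGGGGGGG
GGGGGGGGG
After op 3 paint(2,0,Y):
GGGGGGGGG
GRGGGGGGG
YGGGGGGGG
GGGGGGGGG
GGGGGGGGG
GGGGGGGGG
GGGGGGGGG
GGGGGGGGG
GGGGGGGGG
After op 4 paint(2,2,R):
GGGGGGGGG
GRGGGGGGG
YGRGGGGGG
GGGGGGGGG
GGGGGGGGG
GGGGGGGGG
GGGGGGGGG
GGGGGGGGG
GGGGGGGGG
After op 5 paint(1,6,G):
GGGGGGGGG
GRGGGGGGG
YGRGGGGGG
GGGGGGGGG
GGGGGGGGG
GGGGGGGGG
GGGGGGGGG
GGGGGGGGG
GGGGGGGGG
After op 6 fill(8,1,R) [78 cells changed]:
RRRRRRRRR
RRRRRRRRR
YRRRRRRRR
RRRRRRRRR
RRRRRRRRR
RRRRRRRRR
RRRRRRRRR
RRRRRRRRR
RRRRRRRRR
After op 7 fill(5,0,G) [80 cells changed]:
GGGGGGGGG
GGGGGGGGG
YGGGGGGGG
GGGGGGGGG
GGGGGGGGG
GGGGGGGGG
GGGGGGGGG
GGGGGGGGG
GGGGGGGGG

Answer: GGGGGGGGG
GGGGGGGGG
YGGGGGGGG
GGGGGGGGG
GGGGGGGGG
GGGGGGGGG
GGGGGGGGG
GGGGGGGGG
GGGGGGGGG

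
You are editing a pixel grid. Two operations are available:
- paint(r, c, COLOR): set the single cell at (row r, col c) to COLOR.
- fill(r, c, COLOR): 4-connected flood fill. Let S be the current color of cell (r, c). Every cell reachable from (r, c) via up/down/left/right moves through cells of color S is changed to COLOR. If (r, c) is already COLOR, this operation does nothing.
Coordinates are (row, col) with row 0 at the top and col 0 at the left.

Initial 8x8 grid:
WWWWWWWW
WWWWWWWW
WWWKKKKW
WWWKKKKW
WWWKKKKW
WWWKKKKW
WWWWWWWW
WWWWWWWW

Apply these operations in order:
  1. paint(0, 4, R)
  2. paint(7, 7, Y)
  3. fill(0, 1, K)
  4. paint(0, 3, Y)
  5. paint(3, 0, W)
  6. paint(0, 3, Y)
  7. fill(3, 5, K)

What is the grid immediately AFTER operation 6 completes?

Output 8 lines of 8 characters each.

After op 1 paint(0,4,R):
WWWWRWWW
WWWWWWWW
WWWKKKKW
WWWKKKKW
WWWKKKKW
WWWKKKKW
WWWWWWWW
WWWWWWWW
After op 2 paint(7,7,Y):
WWWWRWWW
WWWWWWWW
WWWKKKKW
WWWKKKKW
WWWKKKKW
WWWKKKKW
WWWWWWWW
WWWWWWWY
After op 3 fill(0,1,K) [46 cells changed]:
KKKKRKKK
KKKKKKKK
KKKKKKKK
KKKKKKKK
KKKKKKKK
KKKKKKKK
KKKKKKKK
KKKKKKKY
After op 4 paint(0,3,Y):
KKKYRKKK
KKKKKKKK
KKKKKKKK
KKKKKKKK
KKKKKKKK
KKKKKKKK
KKKKKKKK
KKKKKKKY
After op 5 paint(3,0,W):
KKKYRKKK
KKKKKKKK
KKKKKKKK
WKKKKKKK
KKKKKKKK
KKKKKKKK
KKKKKKKK
KKKKKKKY
After op 6 paint(0,3,Y):
KKKYRKKK
KKKKKKKK
KKKKKKKK
WKKKKKKK
KKKKKKKK
KKKKKKKK
KKKKKKKK
KKKKKKKY

Answer: KKKYRKKK
KKKKKKKK
KKKKKKKK
WKKKKKKK
KKKKKKKK
KKKKKKKK
KKKKKKKK
KKKKKKKY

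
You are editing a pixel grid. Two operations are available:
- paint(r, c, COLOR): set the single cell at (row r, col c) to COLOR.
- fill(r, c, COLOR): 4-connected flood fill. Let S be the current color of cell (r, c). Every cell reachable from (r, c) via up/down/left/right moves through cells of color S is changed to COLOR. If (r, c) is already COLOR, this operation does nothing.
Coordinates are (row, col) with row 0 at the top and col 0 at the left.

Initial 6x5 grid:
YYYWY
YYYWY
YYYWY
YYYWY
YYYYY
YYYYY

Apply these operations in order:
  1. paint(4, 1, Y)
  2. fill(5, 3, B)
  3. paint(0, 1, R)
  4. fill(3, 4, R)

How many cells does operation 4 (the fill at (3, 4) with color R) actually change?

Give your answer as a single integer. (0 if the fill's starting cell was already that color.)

After op 1 paint(4,1,Y):
YYYWY
YYYWY
YYYWY
YYYWY
YYYYY
YYYYY
After op 2 fill(5,3,B) [26 cells changed]:
BBBWB
BBBWB
BBBWB
BBBWB
BBBBB
BBBBB
After op 3 paint(0,1,R):
BRBWB
BBBWB
BBBWB
BBBWB
BBBBB
BBBBB
After op 4 fill(3,4,R) [25 cells changed]:
RRRWR
RRRWR
RRRWR
RRRWR
RRRRR
RRRRR

Answer: 25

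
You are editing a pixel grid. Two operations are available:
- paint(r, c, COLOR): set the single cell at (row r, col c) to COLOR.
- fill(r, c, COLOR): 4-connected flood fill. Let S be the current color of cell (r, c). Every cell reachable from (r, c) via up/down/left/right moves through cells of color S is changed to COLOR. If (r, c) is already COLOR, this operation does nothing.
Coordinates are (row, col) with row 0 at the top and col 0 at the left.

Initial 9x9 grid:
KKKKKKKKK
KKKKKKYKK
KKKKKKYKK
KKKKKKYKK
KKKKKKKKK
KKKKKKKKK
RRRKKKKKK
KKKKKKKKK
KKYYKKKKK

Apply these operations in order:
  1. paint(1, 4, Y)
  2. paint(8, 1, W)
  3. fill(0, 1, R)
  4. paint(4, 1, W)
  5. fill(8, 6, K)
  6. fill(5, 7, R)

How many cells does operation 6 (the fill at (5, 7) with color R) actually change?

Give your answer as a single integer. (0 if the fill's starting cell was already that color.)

Answer: 73

Derivation:
After op 1 paint(1,4,Y):
KKKKKKKKK
KKKKYKYKK
KKKKKKYKK
KKKKKKYKK
KKKKKKKKK
KKKKKKKKK
RRRKKKKKK
KKKKKKKKK
KKYYKKKKK
After op 2 paint(8,1,W):
KKKKKKKKK
KKKKYKYKK
KKKKKKYKK
KKKKKKYKK
KKKKKKKKK
KKKKKKKKK
RRRKKKKKK
KKKKKKKKK
KWYYKKKKK
After op 3 fill(0,1,R) [71 cells changed]:
RRRRRRRRR
RRRRYRYRR
RRRRRRYRR
RRRRRRYRR
RRRRRRRRR
RRRRRRRRR
RRRRRRRRR
RRRRRRRRR
RWYYRRRRR
After op 4 paint(4,1,W):
RRRRRRRRR
RRRRYRYRR
RRRRRRYRR
RRRRRRYRR
RWRRRRRRR
RRRRRRRRR
RRRRRRRRR
RRRRRRRRR
RWYYRRRRR
After op 5 fill(8,6,K) [73 cells changed]:
KKKKKKKKK
KKKKYKYKK
KKKKKKYKK
KKKKKKYKK
KWKKKKKKK
KKKKKKKKK
KKKKKKKKK
KKKKKKKKK
KWYYKKKKK
After op 6 fill(5,7,R) [73 cells changed]:
RRRRRRRRR
RRRRYRYRR
RRRRRRYRR
RRRRRRYRR
RWRRRRRRR
RRRRRRRRR
RRRRRRRRR
RRRRRRRRR
RWYYRRRRR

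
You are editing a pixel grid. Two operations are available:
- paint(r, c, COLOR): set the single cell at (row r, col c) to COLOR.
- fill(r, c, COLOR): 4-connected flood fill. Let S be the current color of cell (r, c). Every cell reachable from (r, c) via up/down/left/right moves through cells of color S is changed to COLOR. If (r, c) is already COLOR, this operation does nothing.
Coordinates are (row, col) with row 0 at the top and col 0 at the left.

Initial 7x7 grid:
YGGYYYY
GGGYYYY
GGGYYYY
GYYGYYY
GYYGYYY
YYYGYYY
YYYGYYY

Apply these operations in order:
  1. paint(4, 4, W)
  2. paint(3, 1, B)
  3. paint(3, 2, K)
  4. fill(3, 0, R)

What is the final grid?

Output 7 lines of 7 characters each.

After op 1 paint(4,4,W):
YGGYYYY
GGGYYYY
GGGYYYY
GYYGYYY
GYYGWYY
YYYGYYY
YYYGYYY
After op 2 paint(3,1,B):
YGGYYYY
GGGYYYY
GGGYYYY
GBYGYYY
GYYGWYY
YYYGYYY
YYYGYYY
After op 3 paint(3,2,K):
YGGYYYY
GGGYYYY
GGGYYYY
GBKGYYY
GYYGWYY
YYYGYYY
YYYGYYY
After op 4 fill(3,0,R) [10 cells changed]:
YRRYYYY
RRRYYYY
RRRYYYY
RBKGYYY
RYYGWYY
YYYGYYY
YYYGYYY

Answer: YRRYYYY
RRRYYYY
RRRYYYY
RBKGYYY
RYYGWYY
YYYGYYY
YYYGYYY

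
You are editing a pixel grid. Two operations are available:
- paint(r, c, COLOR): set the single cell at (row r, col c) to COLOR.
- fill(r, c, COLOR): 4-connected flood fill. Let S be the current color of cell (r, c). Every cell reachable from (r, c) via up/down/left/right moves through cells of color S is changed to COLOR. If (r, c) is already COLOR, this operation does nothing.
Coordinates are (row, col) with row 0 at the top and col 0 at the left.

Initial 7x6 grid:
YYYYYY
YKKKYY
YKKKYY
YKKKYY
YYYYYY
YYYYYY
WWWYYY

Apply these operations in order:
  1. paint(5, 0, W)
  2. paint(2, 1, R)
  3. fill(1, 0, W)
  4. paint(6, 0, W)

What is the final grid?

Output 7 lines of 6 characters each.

After op 1 paint(5,0,W):
YYYYYY
YKKKYY
YKKKYY
YKKKYY
YYYYYY
WYYYYY
WWWYYY
After op 2 paint(2,1,R):
YYYYYY
YKKKYY
YRKKYY
YKKKYY
YYYYYY
WYYYYY
WWWYYY
After op 3 fill(1,0,W) [29 cells changed]:
WWWWWW
WKKKWW
WRKKWW
WKKKWW
WWWWWW
WWWWWW
WWWWWW
After op 4 paint(6,0,W):
WWWWWW
WKKKWW
WRKKWW
WKKKWW
WWWWWW
WWWWWW
WWWWWW

Answer: WWWWWW
WKKKWW
WRKKWW
WKKKWW
WWWWWW
WWWWWW
WWWWWW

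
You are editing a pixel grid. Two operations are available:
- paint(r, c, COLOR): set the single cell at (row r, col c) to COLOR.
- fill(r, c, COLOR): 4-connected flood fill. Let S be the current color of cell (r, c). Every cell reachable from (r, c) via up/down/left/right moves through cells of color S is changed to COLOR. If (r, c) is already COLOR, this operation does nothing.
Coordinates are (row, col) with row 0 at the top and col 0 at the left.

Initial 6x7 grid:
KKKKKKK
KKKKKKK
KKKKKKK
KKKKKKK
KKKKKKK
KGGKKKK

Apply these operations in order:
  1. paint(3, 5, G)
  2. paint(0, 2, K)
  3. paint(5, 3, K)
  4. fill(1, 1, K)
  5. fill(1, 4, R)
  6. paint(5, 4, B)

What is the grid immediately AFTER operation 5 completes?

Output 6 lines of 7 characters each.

Answer: RRRRRRR
RRRRRRR
RRRRRRR
RRRRRGR
RRRRRRR
RGGRRRR

Derivation:
After op 1 paint(3,5,G):
KKKKKKK
KKKKKKK
KKKKKKK
KKKKKGK
KKKKKKK
KGGKKKK
After op 2 paint(0,2,K):
KKKKKKK
KKKKKKK
KKKKKKK
KKKKKGK
KKKKKKK
KGGKKKK
After op 3 paint(5,3,K):
KKKKKKK
KKKKKKK
KKKKKKK
KKKKKGK
KKKKKKK
KGGKKKK
After op 4 fill(1,1,K) [0 cells changed]:
KKKKKKK
KKKKKKK
KKKKKKK
KKKKKGK
KKKKKKK
KGGKKKK
After op 5 fill(1,4,R) [39 cells changed]:
RRRRRRR
RRRRRRR
RRRRRRR
RRRRRGR
RRRRRRR
RGGRRRR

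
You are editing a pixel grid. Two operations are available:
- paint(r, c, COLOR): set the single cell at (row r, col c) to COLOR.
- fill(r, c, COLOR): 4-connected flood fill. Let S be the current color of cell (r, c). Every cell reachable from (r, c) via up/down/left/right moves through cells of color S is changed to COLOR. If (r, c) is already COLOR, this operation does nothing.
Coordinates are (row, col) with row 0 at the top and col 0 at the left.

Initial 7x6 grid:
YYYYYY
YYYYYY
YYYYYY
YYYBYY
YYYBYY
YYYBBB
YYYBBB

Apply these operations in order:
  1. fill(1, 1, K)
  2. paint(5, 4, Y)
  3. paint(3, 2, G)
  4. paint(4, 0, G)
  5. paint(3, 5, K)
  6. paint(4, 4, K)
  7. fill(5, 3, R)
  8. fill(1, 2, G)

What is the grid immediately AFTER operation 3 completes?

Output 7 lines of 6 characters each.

After op 1 fill(1,1,K) [34 cells changed]:
KKKKKK
KKKKKK
KKKKKK
KKKBKK
KKKBKK
KKKBBB
KKKBBB
After op 2 paint(5,4,Y):
KKKKKK
KKKKKK
KKKKKK
KKKBKK
KKKBKK
KKKBYB
KKKBBB
After op 3 paint(3,2,G):
KKKKKK
KKKKKK
KKKKKK
KKGBKK
KKKBKK
KKKBYB
KKKBBB

Answer: KKKKKK
KKKKKK
KKKKKK
KKGBKK
KKKBKK
KKKBYB
KKKBBB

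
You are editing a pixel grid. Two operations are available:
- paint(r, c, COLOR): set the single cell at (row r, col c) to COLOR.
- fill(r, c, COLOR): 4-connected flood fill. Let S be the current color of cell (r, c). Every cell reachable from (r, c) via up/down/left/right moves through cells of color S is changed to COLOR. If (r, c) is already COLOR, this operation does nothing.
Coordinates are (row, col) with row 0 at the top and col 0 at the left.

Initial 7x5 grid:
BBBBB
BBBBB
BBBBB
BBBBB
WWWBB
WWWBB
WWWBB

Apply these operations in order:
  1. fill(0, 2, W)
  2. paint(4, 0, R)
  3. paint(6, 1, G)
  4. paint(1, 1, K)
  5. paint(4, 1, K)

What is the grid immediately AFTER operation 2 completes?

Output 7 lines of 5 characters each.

Answer: WWWWW
WWWWW
WWWWW
WWWWW
RWWWW
WWWWW
WWWWW

Derivation:
After op 1 fill(0,2,W) [26 cells changed]:
WWWWW
WWWWW
WWWWW
WWWWW
WWWWW
WWWWW
WWWWW
After op 2 paint(4,0,R):
WWWWW
WWWWW
WWWWW
WWWWW
RWWWW
WWWWW
WWWWW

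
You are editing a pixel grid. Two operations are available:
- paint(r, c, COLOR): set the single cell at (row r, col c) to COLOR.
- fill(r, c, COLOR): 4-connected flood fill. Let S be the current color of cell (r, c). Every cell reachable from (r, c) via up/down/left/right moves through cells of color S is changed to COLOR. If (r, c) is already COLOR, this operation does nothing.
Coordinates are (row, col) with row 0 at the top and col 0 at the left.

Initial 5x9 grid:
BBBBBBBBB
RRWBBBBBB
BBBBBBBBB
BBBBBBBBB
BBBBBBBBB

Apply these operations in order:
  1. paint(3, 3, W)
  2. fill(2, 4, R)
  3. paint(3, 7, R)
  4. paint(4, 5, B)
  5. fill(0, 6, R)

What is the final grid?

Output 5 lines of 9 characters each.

After op 1 paint(3,3,W):
BBBBBBBBB
RRWBBBBBB
BBBBBBBBB
BBBWBBBBB
BBBBBBBBB
After op 2 fill(2,4,R) [41 cells changed]:
RRRRRRRRR
RRWRRRRRR
RRRRRRRRR
RRRWRRRRR
RRRRRRRRR
After op 3 paint(3,7,R):
RRRRRRRRR
RRWRRRRRR
RRRRRRRRR
RRRWRRRRR
RRRRRRRRR
After op 4 paint(4,5,B):
RRRRRRRRR
RRWRRRRRR
RRRRRRRRR
RRRWRRRRR
RRRRRBRRR
After op 5 fill(0,6,R) [0 cells changed]:
RRRRRRRRR
RRWRRRRRR
RRRRRRRRR
RRRWRRRRR
RRRRRBRRR

Answer: RRRRRRRRR
RRWRRRRRR
RRRRRRRRR
RRRWRRRRR
RRRRRBRRR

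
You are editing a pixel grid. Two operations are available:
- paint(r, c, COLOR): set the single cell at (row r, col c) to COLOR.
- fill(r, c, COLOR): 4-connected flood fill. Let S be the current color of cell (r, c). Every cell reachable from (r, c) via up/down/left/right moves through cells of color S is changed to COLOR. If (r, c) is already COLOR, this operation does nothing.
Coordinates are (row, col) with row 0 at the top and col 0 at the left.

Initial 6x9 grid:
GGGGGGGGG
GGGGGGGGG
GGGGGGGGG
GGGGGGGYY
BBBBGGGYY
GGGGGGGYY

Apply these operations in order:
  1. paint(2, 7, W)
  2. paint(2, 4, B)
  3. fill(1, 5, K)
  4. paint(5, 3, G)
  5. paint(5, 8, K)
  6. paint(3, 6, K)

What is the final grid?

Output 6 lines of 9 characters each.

Answer: KKKKKKKKK
KKKKKKKKK
KKKKBKKWK
KKKKKKKYY
BBBBKKKYY
KKKGKKKYK

Derivation:
After op 1 paint(2,7,W):
GGGGGGGGG
GGGGGGGGG
GGGGGGGWG
GGGGGGGYY
BBBBGGGYY
GGGGGGGYY
After op 2 paint(2,4,B):
GGGGGGGGG
GGGGGGGGG
GGGGBGGWG
GGGGGGGYY
BBBBGGGYY
GGGGGGGYY
After op 3 fill(1,5,K) [42 cells changed]:
KKKKKKKKK
KKKKKKKKK
KKKKBKKWK
KKKKKKKYY
BBBBKKKYY
KKKKKKKYY
After op 4 paint(5,3,G):
KKKKKKKKK
KKKKKKKKK
KKKKBKKWK
KKKKKKKYY
BBBBKKKYY
KKKGKKKYY
After op 5 paint(5,8,K):
KKKKKKKKK
KKKKKKKKK
KKKKBKKWK
KKKKKKKYY
BBBBKKKYY
KKKGKKKYK
After op 6 paint(3,6,K):
KKKKKKKKK
KKKKKKKKK
KKKKBKKWK
KKKKKKKYY
BBBBKKKYY
KKKGKKKYK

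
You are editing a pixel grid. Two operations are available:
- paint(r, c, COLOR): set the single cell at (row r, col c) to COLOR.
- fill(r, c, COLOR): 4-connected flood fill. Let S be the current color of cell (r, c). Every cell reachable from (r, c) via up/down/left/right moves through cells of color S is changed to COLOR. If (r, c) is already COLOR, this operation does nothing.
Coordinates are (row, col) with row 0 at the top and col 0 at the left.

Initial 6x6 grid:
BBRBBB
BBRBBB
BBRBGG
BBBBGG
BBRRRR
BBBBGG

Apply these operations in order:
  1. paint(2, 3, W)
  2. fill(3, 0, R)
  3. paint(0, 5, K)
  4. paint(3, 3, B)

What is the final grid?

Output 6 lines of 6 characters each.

Answer: RRRBBK
RRRBBB
RRRWGG
RRRBGG
RRRRRR
RRRRGG

Derivation:
After op 1 paint(2,3,W):
BBRBBB
BBRBBB
BBRWGG
BBBBGG
BBRRRR
BBBBGG
After op 2 fill(3,0,R) [16 cells changed]:
RRRBBB
RRRBBB
RRRWGG
RRRRGG
RRRRRR
RRRRGG
After op 3 paint(0,5,K):
RRRBBK
RRRBBB
RRRWGG
RRRRGG
RRRRRR
RRRRGG
After op 4 paint(3,3,B):
RRRBBK
RRRBBB
RRRWGG
RRRBGG
RRRRRR
RRRRGG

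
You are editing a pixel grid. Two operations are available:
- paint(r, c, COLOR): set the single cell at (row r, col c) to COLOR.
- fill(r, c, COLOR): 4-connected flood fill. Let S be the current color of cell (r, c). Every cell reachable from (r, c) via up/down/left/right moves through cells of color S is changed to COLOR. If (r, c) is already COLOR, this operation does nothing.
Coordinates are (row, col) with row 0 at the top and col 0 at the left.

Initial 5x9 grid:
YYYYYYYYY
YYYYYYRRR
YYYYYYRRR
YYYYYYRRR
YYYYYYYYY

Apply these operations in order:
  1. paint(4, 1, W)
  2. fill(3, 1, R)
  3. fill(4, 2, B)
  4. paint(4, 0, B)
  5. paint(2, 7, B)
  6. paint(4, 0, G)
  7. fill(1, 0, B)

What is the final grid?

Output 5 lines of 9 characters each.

After op 1 paint(4,1,W):
YYYYYYYYY
YYYYYYRRR
YYYYYYRRR
YYYYYYRRR
YWYYYYYYY
After op 2 fill(3,1,R) [35 cells changed]:
RRRRRRRRR
RRRRRRRRR
RRRRRRRRR
RRRRRRRRR
RWRRRRRRR
After op 3 fill(4,2,B) [44 cells changed]:
BBBBBBBBB
BBBBBBBBB
BBBBBBBBB
BBBBBBBBB
BWBBBBBBB
After op 4 paint(4,0,B):
BBBBBBBBB
BBBBBBBBB
BBBBBBBBB
BBBBBBBBB
BWBBBBBBB
After op 5 paint(2,7,B):
BBBBBBBBB
BBBBBBBBB
BBBBBBBBB
BBBBBBBBB
BWBBBBBBB
After op 6 paint(4,0,G):
BBBBBBBBB
BBBBBBBBB
BBBBBBBBB
BBBBBBBBB
GWBBBBBBB
After op 7 fill(1,0,B) [0 cells changed]:
BBBBBBBBB
BBBBBBBBB
BBBBBBBBB
BBBBBBBBB
GWBBBBBBB

Answer: BBBBBBBBB
BBBBBBBBB
BBBBBBBBB
BBBBBBBBB
GWBBBBBBB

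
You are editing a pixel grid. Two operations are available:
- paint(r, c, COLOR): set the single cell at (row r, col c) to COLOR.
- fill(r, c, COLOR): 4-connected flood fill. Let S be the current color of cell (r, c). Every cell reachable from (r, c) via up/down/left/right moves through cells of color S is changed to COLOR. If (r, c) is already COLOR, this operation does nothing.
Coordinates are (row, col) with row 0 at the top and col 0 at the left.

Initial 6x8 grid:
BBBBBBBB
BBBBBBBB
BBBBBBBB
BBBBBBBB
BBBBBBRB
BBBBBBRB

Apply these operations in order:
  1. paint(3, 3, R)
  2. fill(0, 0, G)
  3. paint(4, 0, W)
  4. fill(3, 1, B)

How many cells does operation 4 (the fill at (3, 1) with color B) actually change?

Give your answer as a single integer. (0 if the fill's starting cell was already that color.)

After op 1 paint(3,3,R):
BBBBBBBB
BBBBBBBB
BBBBBBBB
BBBRBBBB
BBBBBBRB
BBBBBBRB
After op 2 fill(0,0,G) [45 cells changed]:
GGGGGGGG
GGGGGGGG
GGGGGGGG
GGGRGGGG
GGGGGGRG
GGGGGGRG
After op 3 paint(4,0,W):
GGGGGGGG
GGGGGGGG
GGGGGGGG
GGGRGGGG
WGGGGGRG
GGGGGGRG
After op 4 fill(3,1,B) [44 cells changed]:
BBBBBBBB
BBBBBBBB
BBBBBBBB
BBBRBBBB
WBBBBBRB
BBBBBBRB

Answer: 44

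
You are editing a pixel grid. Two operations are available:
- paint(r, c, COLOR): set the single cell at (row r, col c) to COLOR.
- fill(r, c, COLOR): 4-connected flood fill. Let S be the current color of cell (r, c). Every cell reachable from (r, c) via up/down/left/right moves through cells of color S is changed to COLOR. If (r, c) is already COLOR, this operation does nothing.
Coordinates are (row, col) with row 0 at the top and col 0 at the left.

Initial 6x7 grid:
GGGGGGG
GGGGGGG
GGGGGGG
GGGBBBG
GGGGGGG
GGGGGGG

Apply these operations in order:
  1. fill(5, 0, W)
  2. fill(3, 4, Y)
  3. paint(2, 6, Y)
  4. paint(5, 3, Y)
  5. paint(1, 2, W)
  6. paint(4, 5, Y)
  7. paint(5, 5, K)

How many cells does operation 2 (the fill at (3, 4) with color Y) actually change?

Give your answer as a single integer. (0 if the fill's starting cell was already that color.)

Answer: 3

Derivation:
After op 1 fill(5,0,W) [39 cells changed]:
WWWWWWW
WWWWWWW
WWWWWWW
WWWBBBW
WWWWWWW
WWWWWWW
After op 2 fill(3,4,Y) [3 cells changed]:
WWWWWWW
WWWWWWW
WWWWWWW
WWWYYYW
WWWWWWW
WWWWWWW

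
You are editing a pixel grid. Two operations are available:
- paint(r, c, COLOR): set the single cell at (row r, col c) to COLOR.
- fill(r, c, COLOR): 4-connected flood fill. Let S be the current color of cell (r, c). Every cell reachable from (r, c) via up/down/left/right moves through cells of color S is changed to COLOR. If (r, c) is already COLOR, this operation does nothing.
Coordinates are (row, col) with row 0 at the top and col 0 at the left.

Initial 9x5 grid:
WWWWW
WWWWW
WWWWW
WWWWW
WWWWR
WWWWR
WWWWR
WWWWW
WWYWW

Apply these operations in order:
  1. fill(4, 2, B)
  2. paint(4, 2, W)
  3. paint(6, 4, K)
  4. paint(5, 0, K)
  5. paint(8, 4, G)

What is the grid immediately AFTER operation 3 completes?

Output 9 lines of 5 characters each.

After op 1 fill(4,2,B) [41 cells changed]:
BBBBB
BBBBB
BBBBB
BBBBB
BBBBR
BBBBR
BBBBR
BBBBB
BBYBB
After op 2 paint(4,2,W):
BBBBB
BBBBB
BBBBB
BBBBB
BBWBR
BBBBR
BBBBR
BBBBB
BBYBB
After op 3 paint(6,4,K):
BBBBB
BBBBB
BBBBB
BBBBB
BBWBR
BBBBR
BBBBK
BBBBB
BBYBB

Answer: BBBBB
BBBBB
BBBBB
BBBBB
BBWBR
BBBBR
BBBBK
BBBBB
BBYBB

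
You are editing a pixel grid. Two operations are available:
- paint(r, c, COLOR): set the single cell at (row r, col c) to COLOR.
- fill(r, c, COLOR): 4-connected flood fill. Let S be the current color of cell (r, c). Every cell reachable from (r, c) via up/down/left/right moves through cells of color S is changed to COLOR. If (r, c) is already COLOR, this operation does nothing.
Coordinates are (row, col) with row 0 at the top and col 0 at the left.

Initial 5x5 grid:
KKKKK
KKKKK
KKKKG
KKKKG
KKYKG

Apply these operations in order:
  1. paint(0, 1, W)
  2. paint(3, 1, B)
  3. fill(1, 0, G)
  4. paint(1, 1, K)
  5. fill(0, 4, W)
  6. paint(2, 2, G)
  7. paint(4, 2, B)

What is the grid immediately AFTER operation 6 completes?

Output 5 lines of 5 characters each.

After op 1 paint(0,1,W):
KWKKK
KKKKK
KKKKG
KKKKG
KKYKG
After op 2 paint(3,1,B):
KWKKK
KKKKK
KKKKG
KBKKG
KKYKG
After op 3 fill(1,0,G) [19 cells changed]:
GWGGG
GGGGG
GGGGG
GBGGG
GGYGG
After op 4 paint(1,1,K):
GWGGG
GKGGG
GGGGG
GBGGG
GGYGG
After op 5 fill(0,4,W) [21 cells changed]:
WWWWW
WKWWW
WWWWW
WBWWW
WWYWW
After op 6 paint(2,2,G):
WWWWW
WKWWW
WWGWW
WBWWW
WWYWW

Answer: WWWWW
WKWWW
WWGWW
WBWWW
WWYWW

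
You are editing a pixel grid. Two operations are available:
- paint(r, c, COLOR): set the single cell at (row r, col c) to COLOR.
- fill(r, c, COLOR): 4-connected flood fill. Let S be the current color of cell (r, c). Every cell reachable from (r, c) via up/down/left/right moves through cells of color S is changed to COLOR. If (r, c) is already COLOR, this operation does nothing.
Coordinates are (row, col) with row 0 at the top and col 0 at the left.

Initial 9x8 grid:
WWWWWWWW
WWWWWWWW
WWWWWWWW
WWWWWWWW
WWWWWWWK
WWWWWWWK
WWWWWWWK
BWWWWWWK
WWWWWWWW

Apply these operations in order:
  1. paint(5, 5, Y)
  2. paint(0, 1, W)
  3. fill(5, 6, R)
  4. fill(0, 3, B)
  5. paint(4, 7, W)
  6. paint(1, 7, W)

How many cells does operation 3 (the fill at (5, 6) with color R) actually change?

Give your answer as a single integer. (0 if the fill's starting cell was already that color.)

Answer: 66

Derivation:
After op 1 paint(5,5,Y):
WWWWWWWW
WWWWWWWW
WWWWWWWW
WWWWWWWW
WWWWWWWK
WWWWWYWK
WWWWWWWK
BWWWWWWK
WWWWWWWW
After op 2 paint(0,1,W):
WWWWWWWW
WWWWWWWW
WWWWWWWW
WWWWWWWW
WWWWWWWK
WWWWWYWK
WWWWWWWK
BWWWWWWK
WWWWWWWW
After op 3 fill(5,6,R) [66 cells changed]:
RRRRRRRR
RRRRRRRR
RRRRRRRR
RRRRRRRR
RRRRRRRK
RRRRRYRK
RRRRRRRK
BRRRRRRK
RRRRRRRR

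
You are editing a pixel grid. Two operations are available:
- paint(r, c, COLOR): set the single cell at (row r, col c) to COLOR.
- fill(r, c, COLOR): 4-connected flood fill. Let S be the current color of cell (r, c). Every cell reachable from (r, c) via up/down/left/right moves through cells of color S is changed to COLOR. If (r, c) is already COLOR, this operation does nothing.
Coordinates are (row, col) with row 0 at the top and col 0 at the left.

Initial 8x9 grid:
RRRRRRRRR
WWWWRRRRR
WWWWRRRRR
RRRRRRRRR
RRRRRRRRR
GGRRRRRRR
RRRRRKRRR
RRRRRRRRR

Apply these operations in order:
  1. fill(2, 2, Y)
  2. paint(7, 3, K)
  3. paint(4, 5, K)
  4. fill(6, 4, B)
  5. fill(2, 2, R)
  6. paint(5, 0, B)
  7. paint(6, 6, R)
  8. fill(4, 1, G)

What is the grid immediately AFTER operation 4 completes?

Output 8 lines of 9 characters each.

After op 1 fill(2,2,Y) [8 cells changed]:
RRRRRRRRR
YYYYRRRRR
YYYYRRRRR
RRRRRRRRR
RRRRRRRRR
GGRRRRRRR
RRRRRKRRR
RRRRRRRRR
After op 2 paint(7,3,K):
RRRRRRRRR
YYYYRRRRR
YYYYRRRRR
RRRRRRRRR
RRRRRRRRR
GGRRRRRRR
RRRRRKRRR
RRRKRRRRR
After op 3 paint(4,5,K):
RRRRRRRRR
YYYYRRRRR
YYYYRRRRR
RRRRRRRRR
RRRRRKRRR
GGRRRRRRR
RRRRRKRRR
RRRKRRRRR
After op 4 fill(6,4,B) [59 cells changed]:
BBBBBBBBB
YYYYBBBBB
YYYYBBBBB
BBBBBBBBB
BBBBBKBBB
GGBBBBBBB
BBBBBKBBB
BBBKBBBBB

Answer: BBBBBBBBB
YYYYBBBBB
YYYYBBBBB
BBBBBBBBB
BBBBBKBBB
GGBBBBBBB
BBBBBKBBB
BBBKBBBBB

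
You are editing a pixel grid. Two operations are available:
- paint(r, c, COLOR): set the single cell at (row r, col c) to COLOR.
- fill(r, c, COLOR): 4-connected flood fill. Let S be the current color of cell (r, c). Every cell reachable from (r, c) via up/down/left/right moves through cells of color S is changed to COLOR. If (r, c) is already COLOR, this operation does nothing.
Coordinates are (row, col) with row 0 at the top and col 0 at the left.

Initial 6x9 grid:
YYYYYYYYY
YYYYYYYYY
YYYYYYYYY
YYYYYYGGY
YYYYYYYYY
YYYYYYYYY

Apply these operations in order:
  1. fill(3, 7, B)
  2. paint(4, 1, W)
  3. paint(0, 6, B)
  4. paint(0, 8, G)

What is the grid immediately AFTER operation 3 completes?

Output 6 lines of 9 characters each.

Answer: YYYYYYBYY
YYYYYYYYY
YYYYYYYYY
YYYYYYBBY
YWYYYYYYY
YYYYYYYYY

Derivation:
After op 1 fill(3,7,B) [2 cells changed]:
YYYYYYYYY
YYYYYYYYY
YYYYYYYYY
YYYYYYBBY
YYYYYYYYY
YYYYYYYYY
After op 2 paint(4,1,W):
YYYYYYYYY
YYYYYYYYY
YYYYYYYYY
YYYYYYBBY
YWYYYYYYY
YYYYYYYYY
After op 3 paint(0,6,B):
YYYYYYBYY
YYYYYYYYY
YYYYYYYYY
YYYYYYBBY
YWYYYYYYY
YYYYYYYYY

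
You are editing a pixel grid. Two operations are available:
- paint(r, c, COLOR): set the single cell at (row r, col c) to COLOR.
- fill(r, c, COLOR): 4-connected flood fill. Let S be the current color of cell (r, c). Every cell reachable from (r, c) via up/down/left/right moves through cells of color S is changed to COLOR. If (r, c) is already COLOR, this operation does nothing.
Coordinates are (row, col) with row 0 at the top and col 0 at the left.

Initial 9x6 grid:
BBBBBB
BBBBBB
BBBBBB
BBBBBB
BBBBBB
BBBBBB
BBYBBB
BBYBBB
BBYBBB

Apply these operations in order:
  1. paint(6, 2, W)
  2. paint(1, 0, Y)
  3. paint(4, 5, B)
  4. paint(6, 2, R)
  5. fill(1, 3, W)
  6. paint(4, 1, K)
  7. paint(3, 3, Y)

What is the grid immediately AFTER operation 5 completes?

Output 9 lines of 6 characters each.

After op 1 paint(6,2,W):
BBBBBB
BBBBBB
BBBBBB
BBBBBB
BBBBBB
BBBBBB
BBWBBB
BBYBBB
BBYBBB
After op 2 paint(1,0,Y):
BBBBBB
YBBBBB
BBBBBB
BBBBBB
BBBBBB
BBBBBB
BBWBBB
BBYBBB
BBYBBB
After op 3 paint(4,5,B):
BBBBBB
YBBBBB
BBBBBB
BBBBBB
BBBBBB
BBBBBB
BBWBBB
BBYBBB
BBYBBB
After op 4 paint(6,2,R):
BBBBBB
YBBBBB
BBBBBB
BBBBBB
BBBBBB
BBBBBB
BBRBBB
BBYBBB
BBYBBB
After op 5 fill(1,3,W) [50 cells changed]:
WWWWWW
YWWWWW
WWWWWW
WWWWWW
WWWWWW
WWWWWW
WWRWWW
WWYWWW
WWYWWW

Answer: WWWWWW
YWWWWW
WWWWWW
WWWWWW
WWWWWW
WWWWWW
WWRWWW
WWYWWW
WWYWWW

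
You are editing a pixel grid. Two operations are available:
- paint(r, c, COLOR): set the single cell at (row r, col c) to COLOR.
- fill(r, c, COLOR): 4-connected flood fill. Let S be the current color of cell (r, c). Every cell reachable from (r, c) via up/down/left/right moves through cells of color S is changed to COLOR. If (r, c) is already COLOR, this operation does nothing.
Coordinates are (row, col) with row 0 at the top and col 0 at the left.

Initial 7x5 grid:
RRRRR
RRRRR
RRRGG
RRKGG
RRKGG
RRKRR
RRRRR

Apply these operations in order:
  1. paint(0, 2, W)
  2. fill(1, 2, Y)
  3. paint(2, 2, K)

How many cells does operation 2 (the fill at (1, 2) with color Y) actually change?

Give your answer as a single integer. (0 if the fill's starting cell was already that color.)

After op 1 paint(0,2,W):
RRWRR
RRRRR
RRRGG
RRKGG
RRKGG
RRKRR
RRRRR
After op 2 fill(1,2,Y) [25 cells changed]:
YYWYY
YYYYY
YYYGG
YYKGG
YYKGG
YYKYY
YYYYY

Answer: 25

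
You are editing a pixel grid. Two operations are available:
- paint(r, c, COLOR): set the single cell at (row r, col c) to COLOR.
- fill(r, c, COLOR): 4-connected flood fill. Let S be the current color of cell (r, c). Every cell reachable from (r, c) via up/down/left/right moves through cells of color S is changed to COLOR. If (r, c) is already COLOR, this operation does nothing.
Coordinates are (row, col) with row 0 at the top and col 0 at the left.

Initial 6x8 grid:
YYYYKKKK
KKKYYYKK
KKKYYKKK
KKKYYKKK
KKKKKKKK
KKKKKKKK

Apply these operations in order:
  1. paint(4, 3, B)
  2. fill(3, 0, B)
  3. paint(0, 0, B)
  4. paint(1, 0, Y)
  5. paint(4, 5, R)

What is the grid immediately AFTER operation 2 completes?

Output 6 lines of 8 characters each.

After op 1 paint(4,3,B):
YYYYKKKK
KKKYYYKK
KKKYYKKK
KKKYYKKK
KKKBKKKK
KKKKKKKK
After op 2 fill(3,0,B) [36 cells changed]:
YYYYBBBB
BBBYYYBB
BBBYYBBB
BBBYYBBB
BBBBBBBB
BBBBBBBB

Answer: YYYYBBBB
BBBYYYBB
BBBYYBBB
BBBYYBBB
BBBBBBBB
BBBBBBBB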